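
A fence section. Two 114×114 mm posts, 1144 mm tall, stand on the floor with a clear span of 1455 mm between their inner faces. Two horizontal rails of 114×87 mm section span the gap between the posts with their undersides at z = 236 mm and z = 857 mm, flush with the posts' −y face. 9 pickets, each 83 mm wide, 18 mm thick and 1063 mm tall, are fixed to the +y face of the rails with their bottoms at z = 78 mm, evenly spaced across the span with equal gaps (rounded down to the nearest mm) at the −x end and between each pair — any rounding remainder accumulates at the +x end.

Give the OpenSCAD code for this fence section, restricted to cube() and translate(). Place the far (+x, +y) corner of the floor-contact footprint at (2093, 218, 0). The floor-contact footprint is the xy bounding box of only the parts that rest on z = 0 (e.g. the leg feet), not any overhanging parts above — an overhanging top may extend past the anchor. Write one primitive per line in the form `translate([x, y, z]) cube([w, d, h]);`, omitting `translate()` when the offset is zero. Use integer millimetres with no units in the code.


translate([410, 104, 0]) cube([114, 114, 1144]);
translate([1979, 104, 0]) cube([114, 114, 1144]);
translate([524, 104, 236]) cube([1455, 114, 87]);
translate([524, 104, 857]) cube([1455, 114, 87]);
translate([594, 218, 78]) cube([83, 18, 1063]);
translate([747, 218, 78]) cube([83, 18, 1063]);
translate([900, 218, 78]) cube([83, 18, 1063]);
translate([1053, 218, 78]) cube([83, 18, 1063]);
translate([1206, 218, 78]) cube([83, 18, 1063]);
translate([1359, 218, 78]) cube([83, 18, 1063]);
translate([1512, 218, 78]) cube([83, 18, 1063]);
translate([1665, 218, 78]) cube([83, 18, 1063]);
translate([1818, 218, 78]) cube([83, 18, 1063]);


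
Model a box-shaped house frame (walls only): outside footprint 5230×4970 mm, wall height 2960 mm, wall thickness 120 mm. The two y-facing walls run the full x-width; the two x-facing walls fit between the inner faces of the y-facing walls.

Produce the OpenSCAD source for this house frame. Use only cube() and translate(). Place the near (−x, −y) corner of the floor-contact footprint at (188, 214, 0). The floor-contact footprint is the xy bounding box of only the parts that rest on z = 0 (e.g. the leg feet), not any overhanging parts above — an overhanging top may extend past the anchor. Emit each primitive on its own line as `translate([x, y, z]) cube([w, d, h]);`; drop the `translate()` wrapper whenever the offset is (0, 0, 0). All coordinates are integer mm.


translate([188, 214, 0]) cube([5230, 120, 2960]);
translate([188, 5064, 0]) cube([5230, 120, 2960]);
translate([188, 334, 0]) cube([120, 4730, 2960]);
translate([5298, 334, 0]) cube([120, 4730, 2960]);


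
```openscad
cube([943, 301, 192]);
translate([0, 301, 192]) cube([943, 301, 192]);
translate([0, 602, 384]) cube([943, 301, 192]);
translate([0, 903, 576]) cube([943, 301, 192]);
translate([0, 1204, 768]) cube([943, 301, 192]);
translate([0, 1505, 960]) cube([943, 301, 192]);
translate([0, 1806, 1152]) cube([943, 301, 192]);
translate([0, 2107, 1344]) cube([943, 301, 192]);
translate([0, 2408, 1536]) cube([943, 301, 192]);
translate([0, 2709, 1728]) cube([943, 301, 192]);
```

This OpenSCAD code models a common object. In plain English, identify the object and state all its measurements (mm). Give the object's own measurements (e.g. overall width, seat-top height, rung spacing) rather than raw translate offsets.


A straight staircase of 10 solid steps. Each step is 943 mm wide (x), 301 mm deep (y, the going) and 192 mm tall (the rise). The first step rests on the floor; each subsequent step sits one going further in +y and one rise higher in +z, directly behind and above the previous step with no overlap.


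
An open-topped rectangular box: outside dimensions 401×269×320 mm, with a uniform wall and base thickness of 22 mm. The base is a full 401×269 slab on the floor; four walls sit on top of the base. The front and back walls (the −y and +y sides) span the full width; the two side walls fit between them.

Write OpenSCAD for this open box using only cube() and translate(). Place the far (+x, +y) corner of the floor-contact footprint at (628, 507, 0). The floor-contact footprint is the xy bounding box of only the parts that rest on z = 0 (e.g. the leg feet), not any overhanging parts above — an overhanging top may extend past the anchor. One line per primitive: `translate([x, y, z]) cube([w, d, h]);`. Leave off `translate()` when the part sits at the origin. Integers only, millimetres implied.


translate([227, 238, 0]) cube([401, 269, 22]);
translate([227, 238, 22]) cube([401, 22, 298]);
translate([227, 485, 22]) cube([401, 22, 298]);
translate([227, 260, 22]) cube([22, 225, 298]);
translate([606, 260, 22]) cube([22, 225, 298]);


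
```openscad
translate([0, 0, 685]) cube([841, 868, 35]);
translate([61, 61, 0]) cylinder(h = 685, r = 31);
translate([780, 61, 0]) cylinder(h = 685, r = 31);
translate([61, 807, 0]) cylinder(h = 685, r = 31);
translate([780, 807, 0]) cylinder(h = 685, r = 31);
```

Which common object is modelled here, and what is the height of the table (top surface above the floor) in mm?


A table. The table height is 720 mm.

A 841×868×35 slab sits at z = 685 on four Ø62 mm round legs — a table. The top surface is at 685 + 35 = 720 mm.


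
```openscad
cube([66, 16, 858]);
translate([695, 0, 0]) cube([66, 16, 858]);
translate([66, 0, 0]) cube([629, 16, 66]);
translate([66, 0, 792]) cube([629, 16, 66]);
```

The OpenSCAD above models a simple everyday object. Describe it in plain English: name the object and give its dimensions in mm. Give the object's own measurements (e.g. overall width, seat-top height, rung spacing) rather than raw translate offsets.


A rectangular picture frame lying in the x–z plane (depth along y). The opening is 629 mm wide (x) by 726 mm tall (z), surrounded by a border 66 mm wide on all four sides. The frame is 16 mm deep and is made of two full-height vertical stiles with two horizontal rails fitted between them.


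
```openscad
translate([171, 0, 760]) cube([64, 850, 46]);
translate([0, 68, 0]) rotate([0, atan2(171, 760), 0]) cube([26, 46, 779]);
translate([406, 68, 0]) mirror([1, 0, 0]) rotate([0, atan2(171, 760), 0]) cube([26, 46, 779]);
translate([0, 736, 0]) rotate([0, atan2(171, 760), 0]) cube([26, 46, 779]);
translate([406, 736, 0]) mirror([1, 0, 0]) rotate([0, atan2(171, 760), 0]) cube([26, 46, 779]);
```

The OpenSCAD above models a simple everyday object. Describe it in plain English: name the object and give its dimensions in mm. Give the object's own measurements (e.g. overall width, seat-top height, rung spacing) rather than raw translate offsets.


A sawhorse. A 64×850×46 mm beam (x, y, z) sits on two A-frame leg pairs. Each pair is two raked legs of 26×46 mm section (46 mm along y) splaying symmetrically in x. Each leg rises 760 mm vertically over 171 mm of horizontal reach and is 779 mm long along its own axis. Every leg's outer bottom edge rests on the floor and its outer top edge meets a bottom edge of the beam — the left legs (tilting toward +x) meet the beam's −x bottom edge, the right legs (their mirror images, tilting toward −x) meet its +x bottom edge — so the leg tops tuck under the beam, the beam's underside is 760 mm above the floor, and the feet are 406 mm apart outside-to-outside with the beam centred between them. The two leg pairs are set in 68 mm from either end of the beam.


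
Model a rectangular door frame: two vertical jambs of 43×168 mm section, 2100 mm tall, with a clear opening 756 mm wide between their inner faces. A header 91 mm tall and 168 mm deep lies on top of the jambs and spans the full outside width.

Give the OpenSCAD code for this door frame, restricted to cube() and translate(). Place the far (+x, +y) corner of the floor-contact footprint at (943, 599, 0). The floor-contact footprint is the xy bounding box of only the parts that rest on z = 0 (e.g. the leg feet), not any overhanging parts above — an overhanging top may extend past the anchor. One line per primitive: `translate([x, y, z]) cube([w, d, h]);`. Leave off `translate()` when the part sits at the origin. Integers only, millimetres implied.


translate([101, 431, 0]) cube([43, 168, 2100]);
translate([900, 431, 0]) cube([43, 168, 2100]);
translate([101, 431, 2100]) cube([842, 168, 91]);


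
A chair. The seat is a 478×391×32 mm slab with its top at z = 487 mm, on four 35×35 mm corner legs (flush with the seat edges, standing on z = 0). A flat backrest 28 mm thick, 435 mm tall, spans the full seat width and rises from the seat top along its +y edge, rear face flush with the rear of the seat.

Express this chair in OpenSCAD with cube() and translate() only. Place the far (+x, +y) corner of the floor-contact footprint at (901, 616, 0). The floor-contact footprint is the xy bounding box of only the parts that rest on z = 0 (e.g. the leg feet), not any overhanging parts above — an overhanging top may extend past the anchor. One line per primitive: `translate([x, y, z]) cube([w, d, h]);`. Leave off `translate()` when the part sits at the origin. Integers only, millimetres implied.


translate([423, 225, 455]) cube([478, 391, 32]);
translate([423, 225, 0]) cube([35, 35, 455]);
translate([866, 225, 0]) cube([35, 35, 455]);
translate([423, 581, 0]) cube([35, 35, 455]);
translate([866, 581, 0]) cube([35, 35, 455]);
translate([423, 588, 487]) cube([478, 28, 435]);


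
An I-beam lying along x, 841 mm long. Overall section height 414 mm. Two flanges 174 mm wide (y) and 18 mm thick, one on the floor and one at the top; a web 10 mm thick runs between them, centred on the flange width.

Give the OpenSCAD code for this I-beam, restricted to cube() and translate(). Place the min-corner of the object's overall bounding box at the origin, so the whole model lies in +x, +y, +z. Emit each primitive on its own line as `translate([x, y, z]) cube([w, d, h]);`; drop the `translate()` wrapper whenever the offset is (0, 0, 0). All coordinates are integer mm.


cube([841, 174, 18]);
translate([0, 82, 18]) cube([841, 10, 378]);
translate([0, 0, 396]) cube([841, 174, 18]);


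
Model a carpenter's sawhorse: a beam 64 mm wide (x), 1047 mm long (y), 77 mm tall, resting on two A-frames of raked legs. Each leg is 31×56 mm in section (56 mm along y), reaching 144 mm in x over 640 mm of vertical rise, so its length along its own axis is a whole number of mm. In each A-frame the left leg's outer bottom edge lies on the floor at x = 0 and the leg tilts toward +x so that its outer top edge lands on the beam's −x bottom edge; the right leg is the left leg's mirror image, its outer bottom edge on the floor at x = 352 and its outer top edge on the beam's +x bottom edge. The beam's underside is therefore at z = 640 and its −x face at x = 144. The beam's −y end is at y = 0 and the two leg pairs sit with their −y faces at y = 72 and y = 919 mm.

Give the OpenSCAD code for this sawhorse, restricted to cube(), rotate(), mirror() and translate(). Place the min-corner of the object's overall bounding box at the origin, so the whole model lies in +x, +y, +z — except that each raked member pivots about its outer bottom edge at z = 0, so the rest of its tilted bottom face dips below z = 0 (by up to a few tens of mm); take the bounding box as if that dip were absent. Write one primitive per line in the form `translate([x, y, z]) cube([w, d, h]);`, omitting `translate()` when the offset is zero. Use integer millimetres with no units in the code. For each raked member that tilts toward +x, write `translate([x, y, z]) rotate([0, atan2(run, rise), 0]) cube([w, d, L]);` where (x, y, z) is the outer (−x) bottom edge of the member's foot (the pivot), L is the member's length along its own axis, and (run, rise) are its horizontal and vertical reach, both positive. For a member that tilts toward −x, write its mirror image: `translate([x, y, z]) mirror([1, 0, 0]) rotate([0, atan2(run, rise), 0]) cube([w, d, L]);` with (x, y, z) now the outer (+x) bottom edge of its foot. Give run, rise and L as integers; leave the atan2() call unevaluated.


translate([144, 0, 640]) cube([64, 1047, 77]);
translate([0, 72, 0]) rotate([0, atan2(144, 640), 0]) cube([31, 56, 656]);
translate([352, 72, 0]) mirror([1, 0, 0]) rotate([0, atan2(144, 640), 0]) cube([31, 56, 656]);
translate([0, 919, 0]) rotate([0, atan2(144, 640), 0]) cube([31, 56, 656]);
translate([352, 919, 0]) mirror([1, 0, 0]) rotate([0, atan2(144, 640), 0]) cube([31, 56, 656]);


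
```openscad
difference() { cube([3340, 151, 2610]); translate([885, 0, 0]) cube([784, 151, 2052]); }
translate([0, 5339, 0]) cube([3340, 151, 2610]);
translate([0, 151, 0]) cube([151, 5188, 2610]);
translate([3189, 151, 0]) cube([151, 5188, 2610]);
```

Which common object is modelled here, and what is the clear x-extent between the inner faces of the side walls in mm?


A single room. The interior width is 3038 mm.

Four walls enclosing a rectangle with a door in the front wall — a room. Outside width 3340 minus two 151 mm walls gives 3038 mm.


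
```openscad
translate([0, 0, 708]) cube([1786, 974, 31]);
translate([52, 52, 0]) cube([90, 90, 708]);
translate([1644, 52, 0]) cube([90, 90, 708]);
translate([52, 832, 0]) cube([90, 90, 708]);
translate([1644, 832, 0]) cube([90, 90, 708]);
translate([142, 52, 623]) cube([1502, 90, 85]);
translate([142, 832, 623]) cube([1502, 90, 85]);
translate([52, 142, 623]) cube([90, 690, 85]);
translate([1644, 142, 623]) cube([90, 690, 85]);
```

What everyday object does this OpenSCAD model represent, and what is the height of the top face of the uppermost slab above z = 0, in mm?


A table. The table height is 739 mm.

A 1786×974×31 slab sits at z = 708 on four 90 mm square posts — a table. The top surface is at 708 + 31 = 739 mm.


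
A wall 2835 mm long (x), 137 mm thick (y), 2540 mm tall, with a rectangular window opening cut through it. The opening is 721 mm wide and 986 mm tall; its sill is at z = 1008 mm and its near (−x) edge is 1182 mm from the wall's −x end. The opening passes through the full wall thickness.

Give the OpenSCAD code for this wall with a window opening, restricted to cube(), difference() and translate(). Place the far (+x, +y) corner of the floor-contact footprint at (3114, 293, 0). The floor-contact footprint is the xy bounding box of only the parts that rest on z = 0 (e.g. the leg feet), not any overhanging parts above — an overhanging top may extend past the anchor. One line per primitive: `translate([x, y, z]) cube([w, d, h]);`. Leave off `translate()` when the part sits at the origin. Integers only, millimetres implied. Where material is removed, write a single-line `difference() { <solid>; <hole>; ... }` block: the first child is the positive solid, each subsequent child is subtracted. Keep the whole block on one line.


difference() { translate([279, 156, 0]) cube([2835, 137, 2540]); translate([1461, 156, 1008]) cube([721, 137, 986]); }


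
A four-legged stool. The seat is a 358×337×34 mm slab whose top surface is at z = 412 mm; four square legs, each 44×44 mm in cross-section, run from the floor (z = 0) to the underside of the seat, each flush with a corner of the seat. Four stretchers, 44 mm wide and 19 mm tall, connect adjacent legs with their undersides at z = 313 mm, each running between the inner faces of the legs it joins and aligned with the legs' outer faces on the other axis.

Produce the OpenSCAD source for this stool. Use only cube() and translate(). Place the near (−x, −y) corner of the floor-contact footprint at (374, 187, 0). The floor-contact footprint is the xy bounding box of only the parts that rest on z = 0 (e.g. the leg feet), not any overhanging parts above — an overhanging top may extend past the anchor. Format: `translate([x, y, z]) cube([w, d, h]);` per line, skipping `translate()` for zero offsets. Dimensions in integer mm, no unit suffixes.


// leg_h = 412 - 34 = 378
// stretcher span = 358 - 2*44 = 270
translate([374, 187, 378]) cube([358, 337, 34]);
translate([374, 187, 0]) cube([44, 44, 378]);
translate([688, 187, 0]) cube([44, 44, 378]);
translate([374, 480, 0]) cube([44, 44, 378]);
translate([688, 480, 0]) cube([44, 44, 378]);
translate([418, 187, 313]) cube([270, 44, 19]);
translate([418, 480, 313]) cube([270, 44, 19]);
translate([374, 231, 313]) cube([44, 249, 19]);
translate([688, 231, 313]) cube([44, 249, 19]);


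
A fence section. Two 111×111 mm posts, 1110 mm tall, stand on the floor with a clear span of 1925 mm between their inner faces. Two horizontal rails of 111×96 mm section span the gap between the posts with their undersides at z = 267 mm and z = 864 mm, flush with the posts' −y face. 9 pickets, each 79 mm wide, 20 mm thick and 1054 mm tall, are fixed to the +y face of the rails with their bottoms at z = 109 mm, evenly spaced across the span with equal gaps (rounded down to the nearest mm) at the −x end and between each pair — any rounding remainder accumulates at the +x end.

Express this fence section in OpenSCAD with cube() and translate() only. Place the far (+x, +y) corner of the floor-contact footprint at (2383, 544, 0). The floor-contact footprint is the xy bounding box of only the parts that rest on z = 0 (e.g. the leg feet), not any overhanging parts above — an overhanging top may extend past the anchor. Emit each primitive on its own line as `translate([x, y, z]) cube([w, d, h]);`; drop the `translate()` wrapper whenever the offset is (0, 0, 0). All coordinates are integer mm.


translate([236, 433, 0]) cube([111, 111, 1110]);
translate([2272, 433, 0]) cube([111, 111, 1110]);
translate([347, 433, 267]) cube([1925, 111, 96]);
translate([347, 433, 864]) cube([1925, 111, 96]);
translate([468, 544, 109]) cube([79, 20, 1054]);
translate([668, 544, 109]) cube([79, 20, 1054]);
translate([868, 544, 109]) cube([79, 20, 1054]);
translate([1068, 544, 109]) cube([79, 20, 1054]);
translate([1268, 544, 109]) cube([79, 20, 1054]);
translate([1468, 544, 109]) cube([79, 20, 1054]);
translate([1668, 544, 109]) cube([79, 20, 1054]);
translate([1868, 544, 109]) cube([79, 20, 1054]);
translate([2068, 544, 109]) cube([79, 20, 1054]);


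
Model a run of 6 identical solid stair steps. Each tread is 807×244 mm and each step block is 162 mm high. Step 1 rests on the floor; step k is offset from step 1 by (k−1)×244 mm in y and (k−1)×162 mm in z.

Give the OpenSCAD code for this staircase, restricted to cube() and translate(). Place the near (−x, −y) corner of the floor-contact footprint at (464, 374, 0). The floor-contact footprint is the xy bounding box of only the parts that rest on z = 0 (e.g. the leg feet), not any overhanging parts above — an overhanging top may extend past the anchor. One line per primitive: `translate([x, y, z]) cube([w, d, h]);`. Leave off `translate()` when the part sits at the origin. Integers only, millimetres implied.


translate([464, 374, 0]) cube([807, 244, 162]);
translate([464, 618, 162]) cube([807, 244, 162]);
translate([464, 862, 324]) cube([807, 244, 162]);
translate([464, 1106, 486]) cube([807, 244, 162]);
translate([464, 1350, 648]) cube([807, 244, 162]);
translate([464, 1594, 810]) cube([807, 244, 162]);


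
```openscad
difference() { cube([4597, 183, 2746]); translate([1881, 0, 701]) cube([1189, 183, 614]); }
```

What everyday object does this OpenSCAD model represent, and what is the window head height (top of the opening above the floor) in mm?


A wall with a window opening. The window head height is 1315 mm.

A wall with a rectangular opening subtracted — a window. Sill at z = 701, opening 614 mm tall, so the head is at 701 + 614 = 1315 mm.


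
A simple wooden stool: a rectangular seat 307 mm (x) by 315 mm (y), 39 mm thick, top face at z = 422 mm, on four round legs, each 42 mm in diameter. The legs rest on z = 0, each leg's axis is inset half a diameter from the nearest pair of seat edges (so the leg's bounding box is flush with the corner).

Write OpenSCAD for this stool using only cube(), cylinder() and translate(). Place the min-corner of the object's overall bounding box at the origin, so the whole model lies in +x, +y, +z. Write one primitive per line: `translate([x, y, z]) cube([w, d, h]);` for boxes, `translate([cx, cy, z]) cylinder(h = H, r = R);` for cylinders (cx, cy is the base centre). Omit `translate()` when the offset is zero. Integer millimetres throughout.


translate([0, 0, 383]) cube([307, 315, 39]);
translate([21, 21, 0]) cylinder(h = 383, r = 21);
translate([286, 21, 0]) cylinder(h = 383, r = 21);
translate([21, 294, 0]) cylinder(h = 383, r = 21);
translate([286, 294, 0]) cylinder(h = 383, r = 21);


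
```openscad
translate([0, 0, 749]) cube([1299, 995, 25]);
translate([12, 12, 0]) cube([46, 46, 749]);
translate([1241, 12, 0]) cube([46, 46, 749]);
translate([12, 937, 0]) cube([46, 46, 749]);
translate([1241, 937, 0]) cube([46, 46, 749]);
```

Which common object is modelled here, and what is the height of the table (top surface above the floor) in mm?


A table. The table height is 774 mm.

A 1299×995×25 slab sits at z = 749 on four 46 mm square posts — a table. The top surface is at 749 + 25 = 774 mm.


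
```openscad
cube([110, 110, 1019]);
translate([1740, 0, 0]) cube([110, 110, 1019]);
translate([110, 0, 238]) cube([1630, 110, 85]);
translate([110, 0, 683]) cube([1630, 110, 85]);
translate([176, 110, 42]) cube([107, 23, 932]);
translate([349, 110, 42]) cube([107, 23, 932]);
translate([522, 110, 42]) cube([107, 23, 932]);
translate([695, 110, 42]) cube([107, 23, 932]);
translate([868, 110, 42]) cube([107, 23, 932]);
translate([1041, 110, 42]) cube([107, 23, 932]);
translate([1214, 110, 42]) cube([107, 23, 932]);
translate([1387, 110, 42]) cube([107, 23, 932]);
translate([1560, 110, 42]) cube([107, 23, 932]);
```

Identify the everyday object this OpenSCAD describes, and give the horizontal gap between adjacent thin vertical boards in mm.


A fence section. The picket gap is 66 mm.

Two posts, two rails, 9 pickets — a fence section. Span 1630 mm holds 9 pickets of 107 mm with 10 equal gaps: ⌊(1630 − 9·107) / 10⌋ = 66 mm.


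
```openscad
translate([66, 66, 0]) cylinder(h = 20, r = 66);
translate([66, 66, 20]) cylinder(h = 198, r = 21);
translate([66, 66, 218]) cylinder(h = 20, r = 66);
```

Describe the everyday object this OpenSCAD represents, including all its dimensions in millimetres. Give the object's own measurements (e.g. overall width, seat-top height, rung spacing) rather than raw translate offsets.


A spool: two coaxial disc flanges of radius 66 mm and thickness 20 mm, joined by a core cylinder of radius 21 mm and height 198 mm. The lower flange rests on z = 0 and the three cylinders share a vertical axis.


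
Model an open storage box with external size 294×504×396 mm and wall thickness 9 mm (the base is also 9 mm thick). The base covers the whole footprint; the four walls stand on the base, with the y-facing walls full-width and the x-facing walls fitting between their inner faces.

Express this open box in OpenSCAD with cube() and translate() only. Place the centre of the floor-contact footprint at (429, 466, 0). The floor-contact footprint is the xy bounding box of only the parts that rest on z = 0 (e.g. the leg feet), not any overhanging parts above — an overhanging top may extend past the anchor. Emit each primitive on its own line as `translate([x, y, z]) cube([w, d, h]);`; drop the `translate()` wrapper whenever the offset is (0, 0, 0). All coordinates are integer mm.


translate([282, 214, 0]) cube([294, 504, 9]);
translate([282, 214, 9]) cube([294, 9, 387]);
translate([282, 709, 9]) cube([294, 9, 387]);
translate([282, 223, 9]) cube([9, 486, 387]);
translate([567, 223, 9]) cube([9, 486, 387]);


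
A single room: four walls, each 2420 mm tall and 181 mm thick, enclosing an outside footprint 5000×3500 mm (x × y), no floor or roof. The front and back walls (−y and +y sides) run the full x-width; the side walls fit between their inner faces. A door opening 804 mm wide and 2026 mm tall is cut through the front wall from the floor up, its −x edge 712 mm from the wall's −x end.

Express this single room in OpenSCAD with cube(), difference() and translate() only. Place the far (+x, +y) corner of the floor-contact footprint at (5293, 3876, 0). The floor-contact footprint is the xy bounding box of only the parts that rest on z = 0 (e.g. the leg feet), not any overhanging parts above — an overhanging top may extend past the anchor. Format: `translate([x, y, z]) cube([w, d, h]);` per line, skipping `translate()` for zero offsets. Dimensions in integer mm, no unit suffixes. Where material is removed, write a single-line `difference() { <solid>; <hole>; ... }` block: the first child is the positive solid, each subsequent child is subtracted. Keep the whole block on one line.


difference() { translate([293, 376, 0]) cube([5000, 181, 2420]); translate([1005, 376, 0]) cube([804, 181, 2026]); }
translate([293, 3695, 0]) cube([5000, 181, 2420]);
translate([293, 557, 0]) cube([181, 3138, 2420]);
translate([5112, 557, 0]) cube([181, 3138, 2420]);


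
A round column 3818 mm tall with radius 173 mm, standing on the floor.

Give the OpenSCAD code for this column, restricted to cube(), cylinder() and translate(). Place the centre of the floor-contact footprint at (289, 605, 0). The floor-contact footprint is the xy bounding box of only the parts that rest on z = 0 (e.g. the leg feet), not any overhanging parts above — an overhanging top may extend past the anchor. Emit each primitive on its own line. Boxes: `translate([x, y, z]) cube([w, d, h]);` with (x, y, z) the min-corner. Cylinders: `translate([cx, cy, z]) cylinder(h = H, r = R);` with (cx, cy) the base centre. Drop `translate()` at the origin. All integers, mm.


translate([289, 605, 0]) cylinder(h = 3818, r = 173);


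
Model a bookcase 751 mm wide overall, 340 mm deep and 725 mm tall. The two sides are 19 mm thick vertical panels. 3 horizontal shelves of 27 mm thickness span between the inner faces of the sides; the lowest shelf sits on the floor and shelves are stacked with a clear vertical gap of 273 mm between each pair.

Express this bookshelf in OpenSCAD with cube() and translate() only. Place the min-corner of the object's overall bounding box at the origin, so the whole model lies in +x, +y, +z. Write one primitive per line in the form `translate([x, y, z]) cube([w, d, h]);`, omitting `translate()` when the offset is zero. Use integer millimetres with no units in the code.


cube([19, 340, 725]);
translate([732, 0, 0]) cube([19, 340, 725]);
translate([19, 0, 0]) cube([713, 340, 27]);
translate([19, 0, 300]) cube([713, 340, 27]);
translate([19, 0, 600]) cube([713, 340, 27]);


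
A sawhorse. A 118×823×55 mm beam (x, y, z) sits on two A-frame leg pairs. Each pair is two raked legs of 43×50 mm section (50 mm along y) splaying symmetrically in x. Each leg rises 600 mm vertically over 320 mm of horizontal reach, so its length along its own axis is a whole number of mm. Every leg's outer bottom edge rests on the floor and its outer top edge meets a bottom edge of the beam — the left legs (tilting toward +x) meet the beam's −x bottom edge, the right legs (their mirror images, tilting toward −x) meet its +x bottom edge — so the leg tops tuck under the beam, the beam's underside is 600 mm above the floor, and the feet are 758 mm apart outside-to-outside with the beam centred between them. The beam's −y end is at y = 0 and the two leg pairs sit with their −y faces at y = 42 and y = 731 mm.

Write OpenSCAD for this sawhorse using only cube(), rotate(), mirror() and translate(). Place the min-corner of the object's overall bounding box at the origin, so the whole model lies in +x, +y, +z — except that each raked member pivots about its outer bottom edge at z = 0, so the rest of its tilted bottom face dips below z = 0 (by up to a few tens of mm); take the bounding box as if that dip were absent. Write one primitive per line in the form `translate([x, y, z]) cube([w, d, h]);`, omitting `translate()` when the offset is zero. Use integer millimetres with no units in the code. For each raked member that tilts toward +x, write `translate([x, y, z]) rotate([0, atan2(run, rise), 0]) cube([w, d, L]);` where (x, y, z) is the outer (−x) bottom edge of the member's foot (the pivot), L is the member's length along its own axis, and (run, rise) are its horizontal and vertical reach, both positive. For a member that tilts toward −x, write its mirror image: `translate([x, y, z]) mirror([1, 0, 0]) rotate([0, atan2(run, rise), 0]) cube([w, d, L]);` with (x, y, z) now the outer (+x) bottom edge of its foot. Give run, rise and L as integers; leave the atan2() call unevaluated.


translate([320, 0, 600]) cube([118, 823, 55]);
translate([0, 42, 0]) rotate([0, atan2(320, 600), 0]) cube([43, 50, 680]);
translate([758, 42, 0]) mirror([1, 0, 0]) rotate([0, atan2(320, 600), 0]) cube([43, 50, 680]);
translate([0, 731, 0]) rotate([0, atan2(320, 600), 0]) cube([43, 50, 680]);
translate([758, 731, 0]) mirror([1, 0, 0]) rotate([0, atan2(320, 600), 0]) cube([43, 50, 680]);


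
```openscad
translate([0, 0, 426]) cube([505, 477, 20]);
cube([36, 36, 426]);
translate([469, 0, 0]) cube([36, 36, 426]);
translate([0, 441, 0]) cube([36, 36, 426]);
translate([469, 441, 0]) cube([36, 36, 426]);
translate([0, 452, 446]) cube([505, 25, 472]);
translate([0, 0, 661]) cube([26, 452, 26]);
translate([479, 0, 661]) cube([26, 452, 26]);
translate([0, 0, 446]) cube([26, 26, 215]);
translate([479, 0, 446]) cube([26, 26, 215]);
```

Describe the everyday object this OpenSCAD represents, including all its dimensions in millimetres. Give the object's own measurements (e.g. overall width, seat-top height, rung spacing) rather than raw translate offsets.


A chair. The seat is a 505×477×20 mm slab with its top at z = 446 mm, on four 36×36 mm corner legs (flush with the seat edges, standing on z = 0). A flat backrest 25 mm thick, 472 mm tall, spans the full seat width and rises from the seat top along its +y edge, rear face flush with the rear of the seat. Two armrests of 26×26 mm section run along each side from the seat's front edge to the front of the backrest, top faces 241 mm above the seat top and outer faces flush with the seat's x-edges; a 26×26 mm post under the front of each armrest stands on the seat at the front corner.


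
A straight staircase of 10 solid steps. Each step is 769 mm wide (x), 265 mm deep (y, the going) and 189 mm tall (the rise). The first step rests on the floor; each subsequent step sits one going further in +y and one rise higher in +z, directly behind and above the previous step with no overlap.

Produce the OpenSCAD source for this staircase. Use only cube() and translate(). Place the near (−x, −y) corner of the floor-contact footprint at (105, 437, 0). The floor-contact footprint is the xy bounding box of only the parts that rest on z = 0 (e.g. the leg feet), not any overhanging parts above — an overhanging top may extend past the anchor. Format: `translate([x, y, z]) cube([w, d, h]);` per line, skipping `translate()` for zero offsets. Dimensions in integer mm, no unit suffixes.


translate([105, 437, 0]) cube([769, 265, 189]);
translate([105, 702, 189]) cube([769, 265, 189]);
translate([105, 967, 378]) cube([769, 265, 189]);
translate([105, 1232, 567]) cube([769, 265, 189]);
translate([105, 1497, 756]) cube([769, 265, 189]);
translate([105, 1762, 945]) cube([769, 265, 189]);
translate([105, 2027, 1134]) cube([769, 265, 189]);
translate([105, 2292, 1323]) cube([769, 265, 189]);
translate([105, 2557, 1512]) cube([769, 265, 189]);
translate([105, 2822, 1701]) cube([769, 265, 189]);


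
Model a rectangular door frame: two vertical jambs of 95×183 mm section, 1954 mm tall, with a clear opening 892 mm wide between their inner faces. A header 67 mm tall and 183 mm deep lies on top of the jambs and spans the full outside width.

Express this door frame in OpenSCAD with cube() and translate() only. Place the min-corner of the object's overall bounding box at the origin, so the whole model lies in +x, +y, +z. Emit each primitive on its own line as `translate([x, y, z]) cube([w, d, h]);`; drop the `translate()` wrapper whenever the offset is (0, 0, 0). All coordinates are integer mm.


cube([95, 183, 1954]);
translate([987, 0, 0]) cube([95, 183, 1954]);
translate([0, 0, 1954]) cube([1082, 183, 67]);


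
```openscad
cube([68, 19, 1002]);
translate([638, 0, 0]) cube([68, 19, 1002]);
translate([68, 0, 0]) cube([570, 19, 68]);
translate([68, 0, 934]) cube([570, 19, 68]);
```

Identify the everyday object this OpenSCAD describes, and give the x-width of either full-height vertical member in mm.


A picture frame. The border width is 68 mm.

Four thin pieces enclosing a rectangular opening — a picture frame. The two full-height stiles are 1002 mm tall; the top rail sits at z = 934 and is 68 mm tall, so the border above the opening is 1002 − 934 = 68 mm, matching the stile x-width.


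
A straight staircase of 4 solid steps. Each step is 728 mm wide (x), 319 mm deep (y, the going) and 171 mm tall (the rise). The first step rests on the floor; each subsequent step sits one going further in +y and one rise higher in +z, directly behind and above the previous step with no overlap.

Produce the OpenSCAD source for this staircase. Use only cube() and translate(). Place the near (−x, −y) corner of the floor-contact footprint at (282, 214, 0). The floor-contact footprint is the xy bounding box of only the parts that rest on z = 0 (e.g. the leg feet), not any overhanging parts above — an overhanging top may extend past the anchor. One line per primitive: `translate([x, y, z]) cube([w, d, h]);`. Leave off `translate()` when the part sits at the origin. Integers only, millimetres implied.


translate([282, 214, 0]) cube([728, 319, 171]);
translate([282, 533, 171]) cube([728, 319, 171]);
translate([282, 852, 342]) cube([728, 319, 171]);
translate([282, 1171, 513]) cube([728, 319, 171]);


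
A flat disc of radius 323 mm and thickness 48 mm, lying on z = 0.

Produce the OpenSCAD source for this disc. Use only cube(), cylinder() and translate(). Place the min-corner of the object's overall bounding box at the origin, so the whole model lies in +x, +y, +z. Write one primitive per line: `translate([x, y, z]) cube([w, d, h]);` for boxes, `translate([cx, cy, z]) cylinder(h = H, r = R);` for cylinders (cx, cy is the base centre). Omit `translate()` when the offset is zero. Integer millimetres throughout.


translate([323, 323, 0]) cylinder(h = 48, r = 323);


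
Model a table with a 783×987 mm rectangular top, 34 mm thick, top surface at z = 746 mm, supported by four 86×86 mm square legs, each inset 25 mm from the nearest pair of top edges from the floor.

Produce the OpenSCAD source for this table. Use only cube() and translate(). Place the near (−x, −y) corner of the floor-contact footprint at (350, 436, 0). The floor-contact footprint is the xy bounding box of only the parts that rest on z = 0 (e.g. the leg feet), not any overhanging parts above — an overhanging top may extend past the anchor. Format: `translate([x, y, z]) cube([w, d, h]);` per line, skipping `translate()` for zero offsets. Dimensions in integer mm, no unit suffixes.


translate([325, 411, 712]) cube([783, 987, 34]);
translate([350, 436, 0]) cube([86, 86, 712]);
translate([997, 436, 0]) cube([86, 86, 712]);
translate([350, 1287, 0]) cube([86, 86, 712]);
translate([997, 1287, 0]) cube([86, 86, 712]);


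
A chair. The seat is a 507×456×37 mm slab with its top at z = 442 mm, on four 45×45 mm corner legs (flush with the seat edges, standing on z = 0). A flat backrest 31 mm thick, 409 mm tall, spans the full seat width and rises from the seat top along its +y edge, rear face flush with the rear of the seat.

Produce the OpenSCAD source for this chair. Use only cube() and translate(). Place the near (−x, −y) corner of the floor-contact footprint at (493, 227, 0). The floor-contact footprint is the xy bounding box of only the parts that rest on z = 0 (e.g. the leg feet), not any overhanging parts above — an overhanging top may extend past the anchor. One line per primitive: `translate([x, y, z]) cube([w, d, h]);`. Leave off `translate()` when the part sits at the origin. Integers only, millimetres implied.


translate([493, 227, 405]) cube([507, 456, 37]);
translate([493, 227, 0]) cube([45, 45, 405]);
translate([955, 227, 0]) cube([45, 45, 405]);
translate([493, 638, 0]) cube([45, 45, 405]);
translate([955, 638, 0]) cube([45, 45, 405]);
translate([493, 652, 442]) cube([507, 31, 409]);


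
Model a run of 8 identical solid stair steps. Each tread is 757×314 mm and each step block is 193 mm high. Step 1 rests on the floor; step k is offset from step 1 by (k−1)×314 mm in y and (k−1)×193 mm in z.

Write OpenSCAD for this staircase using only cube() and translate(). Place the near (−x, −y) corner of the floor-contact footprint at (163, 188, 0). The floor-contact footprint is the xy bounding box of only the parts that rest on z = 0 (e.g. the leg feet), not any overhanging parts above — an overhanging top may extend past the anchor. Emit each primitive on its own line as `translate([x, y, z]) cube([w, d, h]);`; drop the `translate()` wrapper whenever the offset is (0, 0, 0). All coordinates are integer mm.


translate([163, 188, 0]) cube([757, 314, 193]);
translate([163, 502, 193]) cube([757, 314, 193]);
translate([163, 816, 386]) cube([757, 314, 193]);
translate([163, 1130, 579]) cube([757, 314, 193]);
translate([163, 1444, 772]) cube([757, 314, 193]);
translate([163, 1758, 965]) cube([757, 314, 193]);
translate([163, 2072, 1158]) cube([757, 314, 193]);
translate([163, 2386, 1351]) cube([757, 314, 193]);


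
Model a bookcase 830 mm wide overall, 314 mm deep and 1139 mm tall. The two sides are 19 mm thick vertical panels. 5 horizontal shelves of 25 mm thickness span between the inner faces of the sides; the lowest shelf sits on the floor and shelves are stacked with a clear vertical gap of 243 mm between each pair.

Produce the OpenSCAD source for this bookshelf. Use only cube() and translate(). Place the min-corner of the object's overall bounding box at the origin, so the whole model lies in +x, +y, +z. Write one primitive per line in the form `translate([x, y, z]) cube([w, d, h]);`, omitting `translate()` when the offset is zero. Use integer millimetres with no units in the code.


cube([19, 314, 1139]);
translate([811, 0, 0]) cube([19, 314, 1139]);
translate([19, 0, 0]) cube([792, 314, 25]);
translate([19, 0, 268]) cube([792, 314, 25]);
translate([19, 0, 536]) cube([792, 314, 25]);
translate([19, 0, 804]) cube([792, 314, 25]);
translate([19, 0, 1072]) cube([792, 314, 25]);


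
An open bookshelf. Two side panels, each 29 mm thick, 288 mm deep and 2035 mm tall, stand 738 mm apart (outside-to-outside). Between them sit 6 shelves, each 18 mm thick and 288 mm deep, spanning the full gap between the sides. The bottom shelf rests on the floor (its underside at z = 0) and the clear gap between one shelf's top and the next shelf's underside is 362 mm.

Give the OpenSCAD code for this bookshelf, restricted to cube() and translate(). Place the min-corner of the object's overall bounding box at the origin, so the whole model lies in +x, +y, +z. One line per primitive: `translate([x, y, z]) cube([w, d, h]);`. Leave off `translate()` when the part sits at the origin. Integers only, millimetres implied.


cube([29, 288, 2035]);
translate([709, 0, 0]) cube([29, 288, 2035]);
translate([29, 0, 0]) cube([680, 288, 18]);
translate([29, 0, 380]) cube([680, 288, 18]);
translate([29, 0, 760]) cube([680, 288, 18]);
translate([29, 0, 1140]) cube([680, 288, 18]);
translate([29, 0, 1520]) cube([680, 288, 18]);
translate([29, 0, 1900]) cube([680, 288, 18]);


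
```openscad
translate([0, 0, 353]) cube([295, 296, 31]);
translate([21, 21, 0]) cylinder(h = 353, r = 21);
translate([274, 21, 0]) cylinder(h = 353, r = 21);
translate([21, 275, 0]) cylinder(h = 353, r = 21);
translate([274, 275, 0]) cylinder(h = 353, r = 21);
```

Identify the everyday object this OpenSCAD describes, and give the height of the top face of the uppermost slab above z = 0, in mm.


A stool. The seat height is 384 mm.

A 295×296×31 slab at z = 353 on four corner cylinders — a stool. The seat top is 353 + 31 = 384 mm.
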